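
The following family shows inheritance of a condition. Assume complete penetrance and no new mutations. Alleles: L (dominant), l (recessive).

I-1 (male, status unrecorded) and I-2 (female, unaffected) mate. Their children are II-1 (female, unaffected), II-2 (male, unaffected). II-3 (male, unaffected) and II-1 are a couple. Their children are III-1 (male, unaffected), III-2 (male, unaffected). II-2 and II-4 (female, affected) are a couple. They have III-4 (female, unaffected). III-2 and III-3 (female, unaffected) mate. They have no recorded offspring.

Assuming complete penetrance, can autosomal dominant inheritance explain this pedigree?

A consistent assignment under autosomal dominant exists: I-1 Ll, I-2 ll, II-1 ll, II-2 ll, II-3 ll, II-4 Ll, III-1 ll, III-2 ll, III-3 ll, III-4 ll.
In this assignment every recorded phenotype matches its genotype and every non-founder's genotype is obtainable from its parents' genotypes, so the pedigree is consistent.

Yes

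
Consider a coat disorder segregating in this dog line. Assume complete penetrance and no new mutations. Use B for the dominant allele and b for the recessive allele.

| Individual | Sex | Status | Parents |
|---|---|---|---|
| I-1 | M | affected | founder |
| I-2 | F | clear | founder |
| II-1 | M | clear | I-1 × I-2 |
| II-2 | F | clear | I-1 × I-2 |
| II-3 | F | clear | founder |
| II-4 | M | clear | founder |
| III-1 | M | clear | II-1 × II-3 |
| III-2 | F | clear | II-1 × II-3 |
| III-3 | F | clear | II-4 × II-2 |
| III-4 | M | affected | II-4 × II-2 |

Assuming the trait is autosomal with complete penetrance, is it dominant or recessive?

recessive

II-4 and II-2 are both clear yet have an affected child III-4. Under dominance, an affected child requires at least one affected parent, so the trait cannot be dominant.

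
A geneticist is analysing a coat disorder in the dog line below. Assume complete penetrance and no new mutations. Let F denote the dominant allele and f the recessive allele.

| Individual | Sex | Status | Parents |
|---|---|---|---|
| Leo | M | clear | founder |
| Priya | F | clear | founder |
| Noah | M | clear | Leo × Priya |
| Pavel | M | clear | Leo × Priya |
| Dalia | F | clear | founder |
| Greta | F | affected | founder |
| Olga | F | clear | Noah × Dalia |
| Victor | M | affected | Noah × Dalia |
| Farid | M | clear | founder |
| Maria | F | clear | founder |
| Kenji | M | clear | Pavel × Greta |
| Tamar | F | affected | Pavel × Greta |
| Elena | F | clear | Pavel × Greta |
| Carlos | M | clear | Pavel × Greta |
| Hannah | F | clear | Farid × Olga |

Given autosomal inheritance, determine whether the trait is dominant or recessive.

recessive

Noah and Dalia are both clear yet have an affected child Victor. Under dominance, an affected child requires at least one affected parent, so the trait cannot be dominant.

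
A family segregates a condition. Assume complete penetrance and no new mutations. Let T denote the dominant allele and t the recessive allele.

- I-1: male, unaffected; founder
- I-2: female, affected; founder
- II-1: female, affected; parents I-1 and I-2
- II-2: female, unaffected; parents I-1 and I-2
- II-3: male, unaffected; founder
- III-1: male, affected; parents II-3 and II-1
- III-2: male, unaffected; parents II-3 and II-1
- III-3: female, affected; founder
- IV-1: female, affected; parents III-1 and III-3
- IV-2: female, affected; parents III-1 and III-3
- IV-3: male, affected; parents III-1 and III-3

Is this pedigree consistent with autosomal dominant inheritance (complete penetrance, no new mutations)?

A consistent assignment under autosomal dominant exists: I-1 tt, I-2 Tt, II-1 Tt, II-2 tt, II-3 tt, III-1 Tt, III-2 tt, III-3 TT, IV-1 TT, IV-2 TT, IV-3 TT.
In this assignment every recorded phenotype matches its genotype and every non-founder's genotype is obtainable from its parents' genotypes, so the pedigree is consistent.

Yes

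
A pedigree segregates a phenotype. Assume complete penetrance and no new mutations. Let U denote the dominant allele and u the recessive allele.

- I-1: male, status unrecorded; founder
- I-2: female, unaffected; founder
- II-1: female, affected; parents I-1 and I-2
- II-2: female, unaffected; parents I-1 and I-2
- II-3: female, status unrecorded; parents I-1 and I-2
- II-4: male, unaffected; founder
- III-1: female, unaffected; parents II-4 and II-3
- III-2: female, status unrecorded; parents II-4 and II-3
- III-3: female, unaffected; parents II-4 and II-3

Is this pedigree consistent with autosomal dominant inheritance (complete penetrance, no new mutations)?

Yes

A consistent assignment under autosomal dominant exists: I-1 Uu, I-2 uu, II-1 Uu, II-2 uu, II-3 Uu, II-4 uu, III-1 uu, III-2 Uu, III-3 uu.
In this assignment every recorded phenotype matches its genotype and every non-founder's genotype is obtainable from its parents' genotypes, so the pedigree is consistent.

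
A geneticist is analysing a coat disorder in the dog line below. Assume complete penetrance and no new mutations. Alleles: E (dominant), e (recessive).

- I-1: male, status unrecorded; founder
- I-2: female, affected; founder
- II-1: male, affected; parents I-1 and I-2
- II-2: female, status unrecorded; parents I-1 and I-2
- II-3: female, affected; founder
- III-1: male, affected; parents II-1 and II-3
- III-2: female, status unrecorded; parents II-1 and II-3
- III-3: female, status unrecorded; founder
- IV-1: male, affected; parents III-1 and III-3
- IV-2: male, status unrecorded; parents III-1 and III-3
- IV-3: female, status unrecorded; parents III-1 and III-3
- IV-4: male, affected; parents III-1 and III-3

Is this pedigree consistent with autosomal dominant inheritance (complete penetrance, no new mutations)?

Yes

A consistent assignment under autosomal dominant exists: I-1 EE, I-2 EE, II-1 EE, II-2 EE, II-3 EE, III-1 EE, III-2 EE, III-3 EE, IV-1 EE, IV-2 EE, IV-3 EE, IV-4 EE.
In this assignment every recorded phenotype matches its genotype and every non-founder's genotype is obtainable from its parents' genotypes, so the pedigree is consistent.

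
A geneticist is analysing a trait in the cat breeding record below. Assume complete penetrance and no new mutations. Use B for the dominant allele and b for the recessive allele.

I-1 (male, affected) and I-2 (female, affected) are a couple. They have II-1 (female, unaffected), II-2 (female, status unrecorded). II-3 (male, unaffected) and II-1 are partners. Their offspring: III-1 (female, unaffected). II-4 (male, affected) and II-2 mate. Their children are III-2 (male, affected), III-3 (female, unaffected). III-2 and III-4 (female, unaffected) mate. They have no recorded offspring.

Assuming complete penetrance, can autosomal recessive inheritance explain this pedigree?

No

Under autosomal recessive, II-1 (unaffected, female) cannot arise from I-1 (affected) × I-2 (affected).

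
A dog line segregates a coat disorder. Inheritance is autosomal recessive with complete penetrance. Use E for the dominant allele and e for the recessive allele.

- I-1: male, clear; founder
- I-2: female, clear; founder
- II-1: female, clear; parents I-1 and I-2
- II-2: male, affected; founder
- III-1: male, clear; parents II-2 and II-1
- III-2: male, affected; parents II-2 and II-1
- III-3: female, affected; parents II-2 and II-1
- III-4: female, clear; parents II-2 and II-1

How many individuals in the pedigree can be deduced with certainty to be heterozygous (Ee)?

Obligate heterozygotes: II-1 is clear so carries E and passed e to III-2 (ee), so II-1 is Ee; III-1 is clear so carries E and received e from II-2 (ee), so III-1 is Ee; III-4 is clear so carries E and received e from II-2 (ee), so III-4 is Ee.
Every other individual is either homozygous by phenotype or has at least one consistent homozygous assignment, so the count is 3.

3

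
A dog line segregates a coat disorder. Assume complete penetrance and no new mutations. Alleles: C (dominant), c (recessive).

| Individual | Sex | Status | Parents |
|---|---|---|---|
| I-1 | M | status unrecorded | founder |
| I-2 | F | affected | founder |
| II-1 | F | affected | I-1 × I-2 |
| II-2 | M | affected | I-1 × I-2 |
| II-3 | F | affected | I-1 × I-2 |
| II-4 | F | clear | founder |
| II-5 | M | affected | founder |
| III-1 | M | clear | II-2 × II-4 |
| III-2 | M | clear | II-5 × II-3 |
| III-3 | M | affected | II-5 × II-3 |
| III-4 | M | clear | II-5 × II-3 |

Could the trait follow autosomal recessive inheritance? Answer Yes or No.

No

Under autosomal recessive, III-2 (clear, male) cannot arise from II-5 (affected) × II-3 (affected).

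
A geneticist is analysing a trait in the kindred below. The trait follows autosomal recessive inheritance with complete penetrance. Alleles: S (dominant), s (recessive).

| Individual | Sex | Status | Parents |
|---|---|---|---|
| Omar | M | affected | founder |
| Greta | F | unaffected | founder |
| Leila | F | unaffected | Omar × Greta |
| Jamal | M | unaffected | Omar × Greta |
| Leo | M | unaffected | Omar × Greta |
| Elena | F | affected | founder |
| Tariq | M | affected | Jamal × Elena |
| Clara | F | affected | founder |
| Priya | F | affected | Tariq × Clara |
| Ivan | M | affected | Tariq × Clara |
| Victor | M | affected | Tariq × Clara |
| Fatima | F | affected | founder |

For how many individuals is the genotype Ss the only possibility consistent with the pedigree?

Obligate heterozygotes: Leila is unaffected so carries S and received s from Omar (ss), so Leila is Ss; Jamal is unaffected so carries S and received s from Omar (ss), so Jamal is Ss; Leo is unaffected so carries S and received s from Omar (ss), so Leo is Ss.
Every other individual is either homozygous by phenotype or has at least one consistent homozygous assignment, so the count is 3.

3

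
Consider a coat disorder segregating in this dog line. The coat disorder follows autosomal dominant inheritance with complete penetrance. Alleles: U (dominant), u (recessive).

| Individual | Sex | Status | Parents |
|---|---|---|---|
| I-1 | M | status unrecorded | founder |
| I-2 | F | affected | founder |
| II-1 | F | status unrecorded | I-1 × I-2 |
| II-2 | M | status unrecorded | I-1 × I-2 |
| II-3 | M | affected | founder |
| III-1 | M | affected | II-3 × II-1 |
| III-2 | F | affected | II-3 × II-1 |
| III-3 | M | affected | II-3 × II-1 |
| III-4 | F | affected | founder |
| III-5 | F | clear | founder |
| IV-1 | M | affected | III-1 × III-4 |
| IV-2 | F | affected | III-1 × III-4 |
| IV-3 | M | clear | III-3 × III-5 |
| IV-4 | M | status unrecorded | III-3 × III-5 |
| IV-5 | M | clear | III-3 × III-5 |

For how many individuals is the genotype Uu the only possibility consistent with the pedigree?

1

Obligate heterozygotes: III-3 is affected so carries U and passed u to IV-3 (uu), so III-3 is Uu.
Every other individual is either homozygous by phenotype or has at least one consistent homozygous assignment, so the count is 1.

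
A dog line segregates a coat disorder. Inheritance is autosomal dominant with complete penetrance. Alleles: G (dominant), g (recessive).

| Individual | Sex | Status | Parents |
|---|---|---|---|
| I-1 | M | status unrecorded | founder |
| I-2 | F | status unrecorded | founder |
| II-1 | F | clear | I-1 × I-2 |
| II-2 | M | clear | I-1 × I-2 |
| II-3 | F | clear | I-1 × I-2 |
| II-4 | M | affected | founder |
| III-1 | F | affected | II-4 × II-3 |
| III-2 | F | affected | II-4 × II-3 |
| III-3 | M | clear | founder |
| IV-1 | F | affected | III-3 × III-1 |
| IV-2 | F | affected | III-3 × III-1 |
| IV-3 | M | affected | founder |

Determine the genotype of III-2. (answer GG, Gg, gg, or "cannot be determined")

From phenotype alone, III-2 is GG or Gg.
III-2 is affected so carries G and received g from II-3 (gg), so III-2 is Gg.

Gg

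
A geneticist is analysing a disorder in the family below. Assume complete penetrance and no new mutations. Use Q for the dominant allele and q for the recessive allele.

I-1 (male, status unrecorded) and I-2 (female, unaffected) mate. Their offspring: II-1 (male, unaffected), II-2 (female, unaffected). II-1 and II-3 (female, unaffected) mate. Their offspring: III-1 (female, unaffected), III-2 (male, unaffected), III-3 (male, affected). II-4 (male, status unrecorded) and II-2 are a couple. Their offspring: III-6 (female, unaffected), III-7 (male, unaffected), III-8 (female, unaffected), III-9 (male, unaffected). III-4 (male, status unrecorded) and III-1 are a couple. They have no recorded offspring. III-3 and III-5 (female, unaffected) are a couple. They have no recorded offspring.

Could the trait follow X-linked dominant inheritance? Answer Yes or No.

Under X-linked dominant, III-3 (affected, male) cannot arise from II-1 (unaffected) × II-3 (unaffected).

No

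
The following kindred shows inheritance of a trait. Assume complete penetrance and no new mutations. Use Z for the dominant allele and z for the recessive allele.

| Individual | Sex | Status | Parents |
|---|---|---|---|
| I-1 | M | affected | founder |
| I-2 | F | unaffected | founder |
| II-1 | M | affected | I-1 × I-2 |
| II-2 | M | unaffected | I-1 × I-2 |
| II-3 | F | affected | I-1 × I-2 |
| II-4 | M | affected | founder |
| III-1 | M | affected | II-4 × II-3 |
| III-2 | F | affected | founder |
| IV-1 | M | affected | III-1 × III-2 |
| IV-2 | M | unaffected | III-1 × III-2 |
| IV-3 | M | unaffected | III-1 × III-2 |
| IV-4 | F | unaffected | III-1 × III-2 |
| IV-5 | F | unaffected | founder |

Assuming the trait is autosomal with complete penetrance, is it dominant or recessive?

dominant

III-1 and III-2 are both affected yet have an unaffected child IV-2. Under a recessive model two affected parents are homozygous and every child would be affected, so the trait cannot be recessive.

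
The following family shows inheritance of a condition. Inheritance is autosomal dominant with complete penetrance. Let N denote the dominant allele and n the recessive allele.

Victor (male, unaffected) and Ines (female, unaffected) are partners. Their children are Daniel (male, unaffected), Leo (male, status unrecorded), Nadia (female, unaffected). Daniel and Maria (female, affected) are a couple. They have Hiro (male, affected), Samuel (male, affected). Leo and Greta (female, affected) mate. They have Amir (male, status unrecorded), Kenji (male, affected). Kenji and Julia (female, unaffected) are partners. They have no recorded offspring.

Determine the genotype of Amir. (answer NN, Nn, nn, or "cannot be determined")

cannot be determined

Amir's phenotype is unrecorded, and no parent or child forces a single allele at both positions; consistent genotype assignments exist with Amir as Nn or nn.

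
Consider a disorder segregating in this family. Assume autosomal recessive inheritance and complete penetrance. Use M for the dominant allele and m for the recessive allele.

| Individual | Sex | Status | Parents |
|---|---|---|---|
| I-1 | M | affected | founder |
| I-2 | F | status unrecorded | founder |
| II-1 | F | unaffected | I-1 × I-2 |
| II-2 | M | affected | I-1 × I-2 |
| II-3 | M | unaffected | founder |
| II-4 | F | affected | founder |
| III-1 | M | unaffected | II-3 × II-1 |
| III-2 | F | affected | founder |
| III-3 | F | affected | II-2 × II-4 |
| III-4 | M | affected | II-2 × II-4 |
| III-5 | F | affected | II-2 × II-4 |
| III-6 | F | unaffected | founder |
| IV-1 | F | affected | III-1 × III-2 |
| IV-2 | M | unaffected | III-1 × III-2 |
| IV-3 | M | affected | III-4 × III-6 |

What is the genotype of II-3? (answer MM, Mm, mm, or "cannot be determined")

II-3's phenotype allows MM or Mm, and no parent or child forces a single allele at both positions; consistent genotype assignments exist with II-3 as MM or Mm.

cannot be determined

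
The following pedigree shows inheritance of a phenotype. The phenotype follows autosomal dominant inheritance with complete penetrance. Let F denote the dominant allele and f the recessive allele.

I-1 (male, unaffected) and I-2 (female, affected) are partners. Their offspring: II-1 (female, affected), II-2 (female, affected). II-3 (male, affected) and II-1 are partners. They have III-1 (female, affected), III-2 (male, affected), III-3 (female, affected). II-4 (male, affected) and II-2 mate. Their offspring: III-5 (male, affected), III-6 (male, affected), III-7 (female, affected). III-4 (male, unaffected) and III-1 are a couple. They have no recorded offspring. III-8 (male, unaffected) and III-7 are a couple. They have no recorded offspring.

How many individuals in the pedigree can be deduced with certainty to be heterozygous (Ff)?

Obligate heterozygotes: II-1 is affected so carries F and received f from I-1 (ff), so II-1 is Ff; II-2 is affected so carries F and received f from I-1 (ff), so II-2 is Ff.
Every other individual is either homozygous by phenotype or has at least one consistent homozygous assignment, so the count is 2.

2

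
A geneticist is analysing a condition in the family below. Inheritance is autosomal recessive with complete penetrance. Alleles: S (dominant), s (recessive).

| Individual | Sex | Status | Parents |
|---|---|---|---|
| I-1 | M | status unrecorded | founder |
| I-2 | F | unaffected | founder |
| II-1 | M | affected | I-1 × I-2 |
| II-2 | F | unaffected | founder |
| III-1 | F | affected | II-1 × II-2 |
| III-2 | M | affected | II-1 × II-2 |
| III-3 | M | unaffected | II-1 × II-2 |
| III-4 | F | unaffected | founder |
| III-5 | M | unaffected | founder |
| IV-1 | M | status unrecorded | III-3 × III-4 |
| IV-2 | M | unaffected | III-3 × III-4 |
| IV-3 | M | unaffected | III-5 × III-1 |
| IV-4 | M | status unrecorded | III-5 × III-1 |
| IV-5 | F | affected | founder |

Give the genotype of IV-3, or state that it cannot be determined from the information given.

Ss

From phenotype alone, IV-3 is SS or Ss.
IV-3 is unaffected so carries S and received s from III-1 (ss), so IV-3 is Ss.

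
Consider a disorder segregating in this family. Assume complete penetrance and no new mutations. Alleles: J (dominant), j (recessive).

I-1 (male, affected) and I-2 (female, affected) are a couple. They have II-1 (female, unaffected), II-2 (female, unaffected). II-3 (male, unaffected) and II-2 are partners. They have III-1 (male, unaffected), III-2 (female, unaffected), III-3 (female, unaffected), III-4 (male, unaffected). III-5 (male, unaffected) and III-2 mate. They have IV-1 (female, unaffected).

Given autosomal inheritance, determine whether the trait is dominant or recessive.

dominant

I-1 and I-2 are both affected yet have an unaffected child II-1. Under a recessive model two affected parents are homozygous and every child would be affected, so the trait cannot be recessive.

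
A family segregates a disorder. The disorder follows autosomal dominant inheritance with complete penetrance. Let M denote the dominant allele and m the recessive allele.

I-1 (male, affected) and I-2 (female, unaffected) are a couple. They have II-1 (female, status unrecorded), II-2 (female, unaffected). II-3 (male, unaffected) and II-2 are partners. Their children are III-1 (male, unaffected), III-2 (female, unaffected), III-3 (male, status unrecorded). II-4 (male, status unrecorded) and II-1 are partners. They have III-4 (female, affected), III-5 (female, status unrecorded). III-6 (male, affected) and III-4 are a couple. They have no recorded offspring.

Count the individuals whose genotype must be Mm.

1

Obligate heterozygotes: I-1 is affected so carries M and passed m to II-2 (mm), so I-1 is Mm.
Every other individual is either homozygous by phenotype or has at least one consistent homozygous assignment, so the count is 1.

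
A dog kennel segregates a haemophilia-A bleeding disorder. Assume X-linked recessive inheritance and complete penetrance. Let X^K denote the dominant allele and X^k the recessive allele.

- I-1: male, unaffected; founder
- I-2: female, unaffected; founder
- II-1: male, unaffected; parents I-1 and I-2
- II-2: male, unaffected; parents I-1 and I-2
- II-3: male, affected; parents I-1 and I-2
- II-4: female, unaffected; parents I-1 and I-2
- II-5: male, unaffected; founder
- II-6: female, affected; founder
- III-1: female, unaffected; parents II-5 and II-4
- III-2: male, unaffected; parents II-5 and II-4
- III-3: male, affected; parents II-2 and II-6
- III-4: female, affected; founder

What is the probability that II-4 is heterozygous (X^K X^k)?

1/3

I-1 is unaffected, so I-1 is X^K Y.
I-2 is unaffected so carries K and passed k to II-3 (X^k Y), so I-2 is X^K X^k.
Their cross gives offspring ratios 1/2 X^K X^K : 1/2 X^K X^k. Conditioning on II-4 being unaffected, P(X^K X^k) = 1/2 / 1 = 1/2 before taking II-4's own offspring into account.
II-5 is unaffected, so II-5 is X^K Y.
Now use II-4's offspring. Probability of each recorded status — unaffected son III-2: 1/2 if II-4 is X^K X^k, 1 if X^K X^K. (III-1: equally likely either way, so uninformative.)
Bayes: P(X^K X^k) = 1/2·1/2 / (1/2·1/2 + 1/2·1) = 1/3.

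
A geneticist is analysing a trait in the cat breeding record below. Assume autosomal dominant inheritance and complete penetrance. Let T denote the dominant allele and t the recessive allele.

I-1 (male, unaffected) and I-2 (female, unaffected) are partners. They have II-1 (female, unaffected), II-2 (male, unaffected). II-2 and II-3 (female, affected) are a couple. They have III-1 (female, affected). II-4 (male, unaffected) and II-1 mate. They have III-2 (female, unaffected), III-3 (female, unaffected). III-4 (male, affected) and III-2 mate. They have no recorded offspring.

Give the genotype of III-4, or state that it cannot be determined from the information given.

III-4's phenotype allows TT or Tt, and no parent or child forces a single allele at both positions; consistent genotype assignments exist with III-4 as TT or Tt.

cannot be determined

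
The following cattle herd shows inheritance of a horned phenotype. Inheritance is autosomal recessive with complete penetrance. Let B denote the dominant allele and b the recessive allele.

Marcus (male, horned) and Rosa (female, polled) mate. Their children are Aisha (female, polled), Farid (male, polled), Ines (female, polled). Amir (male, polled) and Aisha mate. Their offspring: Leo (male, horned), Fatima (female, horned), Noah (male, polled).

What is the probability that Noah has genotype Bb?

Amir is polled so carries B and passed b to Leo (bb), so Amir is Bb.
Aisha is polled so carries B and received b from Marcus (bb), so Aisha is Bb.
Their cross gives offspring ratios 1/4 BB : 1/2 Bb : 1/4 bb. Conditioning on Noah being polled, P(Bb) = 1/2 / 3/4 = 2/3.

2/3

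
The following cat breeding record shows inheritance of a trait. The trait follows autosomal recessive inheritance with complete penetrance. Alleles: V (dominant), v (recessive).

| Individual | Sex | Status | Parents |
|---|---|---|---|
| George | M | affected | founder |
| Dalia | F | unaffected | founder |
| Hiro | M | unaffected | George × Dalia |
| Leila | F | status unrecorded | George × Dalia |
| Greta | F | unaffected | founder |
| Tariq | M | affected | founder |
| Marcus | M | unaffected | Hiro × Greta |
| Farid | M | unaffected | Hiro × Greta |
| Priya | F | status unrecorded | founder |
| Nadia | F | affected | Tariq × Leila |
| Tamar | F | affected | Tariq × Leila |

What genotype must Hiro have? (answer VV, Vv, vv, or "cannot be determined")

Vv

From phenotype alone, Hiro is VV or Vv.
Hiro is unaffected so carries V and received v from George (vv), so Hiro is Vv.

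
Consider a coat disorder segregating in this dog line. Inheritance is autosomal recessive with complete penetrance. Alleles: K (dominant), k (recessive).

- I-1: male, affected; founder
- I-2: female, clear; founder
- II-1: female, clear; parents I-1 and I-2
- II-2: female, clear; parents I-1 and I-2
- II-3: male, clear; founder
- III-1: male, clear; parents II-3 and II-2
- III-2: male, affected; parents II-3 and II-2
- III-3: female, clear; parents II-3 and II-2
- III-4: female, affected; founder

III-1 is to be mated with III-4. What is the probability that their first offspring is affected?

1/3

II-3 is clear so carries K and passed k to III-2 (kk), so II-3 is Kk.
II-2 is clear so carries K and received k from I-1 (kk), so II-2 is Kk.
III-1 is a clear offspring of II-3 (Kk) × II-2 (Kk), whose cross gives 1/4 KK : 1/2 Kk : 1/4 kk; conditioning on being clear, III-1 is KK with probability 1/3, Kk with probability 2/3.
III-4 is affected, so III-4 is kk.
Summing over parental genotype combinations, P(offspring is affected) = 2/3·1/2 = 1/3.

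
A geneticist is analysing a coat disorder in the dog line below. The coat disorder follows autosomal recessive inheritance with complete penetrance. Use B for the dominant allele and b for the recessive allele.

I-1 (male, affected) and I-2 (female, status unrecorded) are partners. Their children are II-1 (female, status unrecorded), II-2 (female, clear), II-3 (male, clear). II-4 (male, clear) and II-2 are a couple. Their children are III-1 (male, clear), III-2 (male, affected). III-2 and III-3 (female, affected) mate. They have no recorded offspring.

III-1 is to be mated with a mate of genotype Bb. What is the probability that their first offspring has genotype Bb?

II-4 is clear so carries B and passed b to III-2 (bb), so II-4 is Bb.
II-2 is clear so carries B and received b from I-1 (bb), so II-2 is Bb.
III-1 is a clear offspring of II-4 (Bb) × II-2 (Bb), whose cross gives 1/4 BB : 1/2 Bb : 1/4 bb; conditioning on being clear, III-1 is BB with probability 1/3, Bb with probability 2/3.
Summing over parental genotype combinations, P(offspring has genotype Bb) = 1/3·1/2 + 2/3·1/2 = 1/2.

1/2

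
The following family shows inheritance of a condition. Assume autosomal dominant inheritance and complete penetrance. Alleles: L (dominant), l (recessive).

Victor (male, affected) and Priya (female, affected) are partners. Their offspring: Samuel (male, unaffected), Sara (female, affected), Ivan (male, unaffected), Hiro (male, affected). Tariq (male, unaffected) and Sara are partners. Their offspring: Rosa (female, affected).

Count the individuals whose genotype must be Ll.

Obligate heterozygotes: Victor is affected so carries L and passed l to Samuel (ll), so Victor is Ll; Priya is affected so carries L and passed l to Samuel (ll), so Priya is Ll; Rosa is affected so carries L and received l from Tariq (ll), so Rosa is Ll.
Every other individual is either homozygous by phenotype or has at least one consistent homozygous assignment, so the count is 3.

3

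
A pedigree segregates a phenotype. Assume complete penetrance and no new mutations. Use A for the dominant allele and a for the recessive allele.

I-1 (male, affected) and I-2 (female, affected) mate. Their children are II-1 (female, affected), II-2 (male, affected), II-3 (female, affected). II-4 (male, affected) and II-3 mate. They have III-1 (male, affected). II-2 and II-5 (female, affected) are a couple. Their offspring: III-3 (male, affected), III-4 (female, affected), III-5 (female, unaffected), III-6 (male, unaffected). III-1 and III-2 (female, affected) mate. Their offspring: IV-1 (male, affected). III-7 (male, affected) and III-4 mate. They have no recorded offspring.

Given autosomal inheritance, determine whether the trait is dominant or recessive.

dominant

II-2 and II-5 are both affected yet have an unaffected child III-5. Under a recessive model two affected parents are homozygous and every child would be affected, so the trait cannot be recessive.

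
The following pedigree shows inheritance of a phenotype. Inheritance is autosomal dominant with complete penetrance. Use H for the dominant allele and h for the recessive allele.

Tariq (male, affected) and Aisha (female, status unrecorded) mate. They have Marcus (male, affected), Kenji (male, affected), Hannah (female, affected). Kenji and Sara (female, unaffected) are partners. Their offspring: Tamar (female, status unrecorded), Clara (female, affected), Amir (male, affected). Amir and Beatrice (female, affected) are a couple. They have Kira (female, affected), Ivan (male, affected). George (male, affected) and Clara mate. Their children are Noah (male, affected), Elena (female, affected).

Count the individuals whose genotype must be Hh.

2

Obligate heterozygotes: Clara is affected so carries H and received h from Sara (hh), so Clara is Hh; Amir is affected so carries H and received h from Sara (hh), so Amir is Hh.
Every other individual is either homozygous by phenotype or has at least one consistent homozygous assignment, so the count is 2.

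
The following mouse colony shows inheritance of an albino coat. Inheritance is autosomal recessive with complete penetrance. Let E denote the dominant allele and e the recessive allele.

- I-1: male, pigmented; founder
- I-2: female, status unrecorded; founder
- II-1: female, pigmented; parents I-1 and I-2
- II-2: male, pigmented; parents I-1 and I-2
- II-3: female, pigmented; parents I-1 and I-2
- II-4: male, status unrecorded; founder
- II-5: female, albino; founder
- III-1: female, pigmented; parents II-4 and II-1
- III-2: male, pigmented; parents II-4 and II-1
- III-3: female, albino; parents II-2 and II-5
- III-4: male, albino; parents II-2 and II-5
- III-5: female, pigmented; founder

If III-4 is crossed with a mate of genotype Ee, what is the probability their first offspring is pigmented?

III-4 is albino, so III-4 is ee.
The cross gives 1/2 Ee : 1/2 ee, so P(offspring is pigmented) = 1/2.

1/2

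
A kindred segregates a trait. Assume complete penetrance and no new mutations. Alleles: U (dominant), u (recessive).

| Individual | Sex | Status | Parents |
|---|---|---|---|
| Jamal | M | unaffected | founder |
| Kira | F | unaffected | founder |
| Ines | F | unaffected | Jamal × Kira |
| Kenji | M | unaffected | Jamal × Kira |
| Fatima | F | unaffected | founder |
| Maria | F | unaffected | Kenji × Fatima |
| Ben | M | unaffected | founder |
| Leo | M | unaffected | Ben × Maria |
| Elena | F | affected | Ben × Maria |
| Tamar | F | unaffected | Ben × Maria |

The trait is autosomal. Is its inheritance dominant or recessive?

Ben and Maria are both unaffected yet have an affected child Elena. Under dominance, an affected child requires at least one affected parent, so the trait cannot be dominant.

recessive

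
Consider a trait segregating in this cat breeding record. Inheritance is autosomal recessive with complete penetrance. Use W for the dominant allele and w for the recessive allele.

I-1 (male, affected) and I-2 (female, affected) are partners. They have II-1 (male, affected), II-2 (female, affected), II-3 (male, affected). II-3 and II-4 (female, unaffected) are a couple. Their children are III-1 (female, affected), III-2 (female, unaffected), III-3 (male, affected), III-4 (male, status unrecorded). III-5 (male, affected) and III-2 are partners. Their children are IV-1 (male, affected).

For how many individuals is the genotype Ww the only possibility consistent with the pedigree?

2

Obligate heterozygotes: II-4 is unaffected so carries W and passed w to III-1 (ww), so II-4 is Ww; III-2 is unaffected so carries W and received w from II-3 (ww), so III-2 is Ww.
Every other individual is either homozygous by phenotype or has at least one consistent homozygous assignment, so the count is 2.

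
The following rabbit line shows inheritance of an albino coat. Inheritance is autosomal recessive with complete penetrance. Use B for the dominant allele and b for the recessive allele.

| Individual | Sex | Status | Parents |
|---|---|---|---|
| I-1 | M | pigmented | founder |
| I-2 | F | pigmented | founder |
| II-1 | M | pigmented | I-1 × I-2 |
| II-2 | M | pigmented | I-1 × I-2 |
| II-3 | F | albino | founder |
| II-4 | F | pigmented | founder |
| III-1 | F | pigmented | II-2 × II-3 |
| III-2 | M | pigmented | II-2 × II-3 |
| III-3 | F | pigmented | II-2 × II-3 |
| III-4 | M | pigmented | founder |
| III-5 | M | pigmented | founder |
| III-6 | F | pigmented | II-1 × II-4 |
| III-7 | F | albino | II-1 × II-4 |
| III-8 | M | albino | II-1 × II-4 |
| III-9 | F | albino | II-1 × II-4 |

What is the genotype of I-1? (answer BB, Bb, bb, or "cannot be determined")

I-1's phenotype allows BB or Bb, and no parent or child forces a single allele at both positions; consistent genotype assignments exist with I-1 as BB or Bb.

cannot be determined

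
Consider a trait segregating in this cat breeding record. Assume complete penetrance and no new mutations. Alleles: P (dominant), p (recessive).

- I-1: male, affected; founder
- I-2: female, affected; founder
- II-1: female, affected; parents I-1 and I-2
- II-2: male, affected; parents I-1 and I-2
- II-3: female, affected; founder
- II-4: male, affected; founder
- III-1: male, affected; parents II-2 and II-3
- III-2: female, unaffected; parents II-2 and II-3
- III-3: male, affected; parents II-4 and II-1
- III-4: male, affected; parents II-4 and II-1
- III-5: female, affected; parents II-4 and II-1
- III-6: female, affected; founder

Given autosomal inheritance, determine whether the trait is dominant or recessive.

dominant

II-2 and II-3 are both affected yet have an unaffected child III-2. Under a recessive model two affected parents are homozygous and every child would be affected, so the trait cannot be recessive.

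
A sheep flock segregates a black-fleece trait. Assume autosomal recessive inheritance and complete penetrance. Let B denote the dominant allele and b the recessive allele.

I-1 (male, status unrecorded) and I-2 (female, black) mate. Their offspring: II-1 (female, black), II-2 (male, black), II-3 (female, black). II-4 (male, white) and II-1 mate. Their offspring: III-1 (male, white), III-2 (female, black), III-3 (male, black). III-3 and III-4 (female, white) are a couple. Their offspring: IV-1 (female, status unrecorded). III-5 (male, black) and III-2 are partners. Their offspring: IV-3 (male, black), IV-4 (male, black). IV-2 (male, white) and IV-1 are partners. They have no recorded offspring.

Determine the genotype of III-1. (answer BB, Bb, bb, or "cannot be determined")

From phenotype alone, III-1 is BB or Bb.
III-1 is white so carries B and received b from II-1 (bb), so III-1 is Bb.

Bb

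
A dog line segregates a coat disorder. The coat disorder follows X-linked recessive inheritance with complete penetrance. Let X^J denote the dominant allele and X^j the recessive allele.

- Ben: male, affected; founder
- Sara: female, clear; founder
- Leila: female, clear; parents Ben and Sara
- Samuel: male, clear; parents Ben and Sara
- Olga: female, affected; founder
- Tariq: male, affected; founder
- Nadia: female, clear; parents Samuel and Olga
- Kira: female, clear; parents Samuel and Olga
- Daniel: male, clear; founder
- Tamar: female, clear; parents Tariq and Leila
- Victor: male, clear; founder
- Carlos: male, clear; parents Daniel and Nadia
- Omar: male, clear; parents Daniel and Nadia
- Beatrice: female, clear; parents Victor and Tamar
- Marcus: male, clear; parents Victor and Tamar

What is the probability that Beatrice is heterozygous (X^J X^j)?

Victor is clear, so Victor is X^J Y.
Tamar is clear so carries J and received j from Tariq (X^j Y), so Tamar is X^J X^j.
Their cross gives offspring ratios 1/2 X^J X^J : 1/2 X^J X^j. Conditioning on Beatrice being clear, P(X^J X^j) = 1/2 / 1 = 1/2.

1/2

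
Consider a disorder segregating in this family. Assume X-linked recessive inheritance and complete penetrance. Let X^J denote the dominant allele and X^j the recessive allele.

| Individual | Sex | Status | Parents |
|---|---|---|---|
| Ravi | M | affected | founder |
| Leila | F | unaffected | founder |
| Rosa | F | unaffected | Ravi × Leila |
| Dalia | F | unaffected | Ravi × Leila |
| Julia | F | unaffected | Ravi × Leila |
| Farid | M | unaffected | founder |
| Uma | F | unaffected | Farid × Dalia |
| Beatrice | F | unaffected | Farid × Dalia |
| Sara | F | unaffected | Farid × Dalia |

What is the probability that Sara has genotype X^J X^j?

Farid is unaffected, so Farid is X^J Y.
Dalia is unaffected so carries J and received j from Ravi (X^j Y), so Dalia is X^J X^j.
Their cross gives offspring ratios 1/2 X^J X^J : 1/2 X^J X^j. Conditioning on Sara being unaffected, P(X^J X^j) = 1/2 / 1 = 1/2.

1/2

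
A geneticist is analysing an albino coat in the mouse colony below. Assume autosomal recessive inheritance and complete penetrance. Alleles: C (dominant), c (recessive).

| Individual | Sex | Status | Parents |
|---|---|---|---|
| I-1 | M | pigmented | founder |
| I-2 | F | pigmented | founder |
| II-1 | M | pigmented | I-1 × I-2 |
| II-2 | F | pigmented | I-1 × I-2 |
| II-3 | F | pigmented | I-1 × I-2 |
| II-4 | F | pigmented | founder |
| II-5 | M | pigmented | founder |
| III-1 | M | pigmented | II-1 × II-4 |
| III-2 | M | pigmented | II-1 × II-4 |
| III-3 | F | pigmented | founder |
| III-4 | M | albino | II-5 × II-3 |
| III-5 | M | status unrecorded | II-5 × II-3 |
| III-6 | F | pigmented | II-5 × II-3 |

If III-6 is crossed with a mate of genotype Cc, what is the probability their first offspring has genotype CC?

1/3

II-5 is pigmented so carries C and passed c to III-4 (cc), so II-5 is Cc.
II-3 is pigmented so carries C and passed c to III-4 (cc), so II-3 is Cc.
III-6 is a pigmented offspring of II-5 (Cc) × II-3 (Cc), whose cross gives 1/4 CC : 1/2 Cc : 1/4 cc; conditioning on being pigmented, III-6 is CC with probability 1/3, Cc with probability 2/3.
Summing over parental genotype combinations, P(offspring has genotype CC) = 1/3·1/2 + 2/3·1/4 = 1/3.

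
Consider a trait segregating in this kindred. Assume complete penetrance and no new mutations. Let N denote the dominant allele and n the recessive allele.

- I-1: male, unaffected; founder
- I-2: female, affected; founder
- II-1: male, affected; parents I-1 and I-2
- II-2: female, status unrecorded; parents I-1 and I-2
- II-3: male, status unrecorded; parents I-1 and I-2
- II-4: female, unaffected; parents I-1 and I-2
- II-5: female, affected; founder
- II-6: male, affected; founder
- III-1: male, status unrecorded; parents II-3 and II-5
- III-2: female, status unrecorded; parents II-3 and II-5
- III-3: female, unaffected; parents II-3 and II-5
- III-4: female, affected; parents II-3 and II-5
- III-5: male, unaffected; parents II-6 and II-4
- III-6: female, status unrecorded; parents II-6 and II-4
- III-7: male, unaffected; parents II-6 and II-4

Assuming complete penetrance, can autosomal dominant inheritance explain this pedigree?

A consistent assignment under autosomal dominant exists: I-1 nn, I-2 Nn, II-1 Nn, II-2 Nn, II-3 Nn, II-4 nn, II-5 Nn, II-6 Nn, III-1 NN, III-2 NN, III-3 nn, III-4 NN, III-5 nn, III-6 Nn, III-7 nn.
In this assignment every recorded phenotype matches its genotype and every non-founder's genotype is obtainable from its parents' genotypes, so the pedigree is consistent.

Yes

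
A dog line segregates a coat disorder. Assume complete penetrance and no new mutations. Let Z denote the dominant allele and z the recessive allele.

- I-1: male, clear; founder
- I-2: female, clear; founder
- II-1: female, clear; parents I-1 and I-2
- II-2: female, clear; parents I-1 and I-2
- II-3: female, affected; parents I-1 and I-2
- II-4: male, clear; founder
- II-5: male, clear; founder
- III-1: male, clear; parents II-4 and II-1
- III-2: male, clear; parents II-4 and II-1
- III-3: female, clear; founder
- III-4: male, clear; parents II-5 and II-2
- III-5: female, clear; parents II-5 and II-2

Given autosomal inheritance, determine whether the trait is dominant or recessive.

I-1 and I-2 are both clear yet have an affected child II-3. Under dominance, an affected child requires at least one affected parent, so the trait cannot be dominant.

recessive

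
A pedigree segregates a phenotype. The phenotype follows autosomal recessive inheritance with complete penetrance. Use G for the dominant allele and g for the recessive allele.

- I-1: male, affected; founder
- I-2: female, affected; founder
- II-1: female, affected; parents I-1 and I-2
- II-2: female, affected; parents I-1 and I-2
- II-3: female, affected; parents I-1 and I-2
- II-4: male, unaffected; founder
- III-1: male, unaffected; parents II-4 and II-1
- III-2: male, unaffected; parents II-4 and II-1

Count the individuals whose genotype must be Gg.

Obligate heterozygotes: III-1 is unaffected so carries G and received g from II-1 (gg), so III-1 is Gg; III-2 is unaffected so carries G and received g from II-1 (gg), so III-2 is Gg.
Every other individual is either homozygous by phenotype or has at least one consistent homozygous assignment, so the count is 2.

2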